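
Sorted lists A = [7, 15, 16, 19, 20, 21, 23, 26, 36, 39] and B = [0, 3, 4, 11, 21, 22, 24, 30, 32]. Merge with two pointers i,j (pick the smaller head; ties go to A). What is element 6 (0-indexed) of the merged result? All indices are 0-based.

merged[6] = 16

i=0 j=0: A[i]=7>B[j]=0 take 0, j++
i=0 j=1: A[i]=7>B[j]=3 take 3, j++
i=0 j=2: A[i]=7>B[j]=4 take 4, j++
i=0 j=3: A[i]=7<=B[j]=11 take 7, i++
i=1 j=3: A[i]=15>B[j]=11 take 11, j++
i=1 j=4: A[i]=15<=B[j]=21 take 15, i++
i=2 j=4: A[i]=16<=B[j]=21 take 16, i++
i=3 j=4: A[i]=19<=B[j]=21 take 19, i++
i=4 j=4: A[i]=20<=B[j]=21 take 20, i++
i=5 j=4: A[i]=21<=B[j]=21 take 21, i++
i=6 j=4: A[i]=23>B[j]=21 take 21, j++
i=6 j=5: A[i]=23>B[j]=22 take 22, j++
i=6 j=6: A[i]=23<=B[j]=24 take 23, i++
i=7 j=6: A[i]=26>B[j]=24 take 24, j++
i=7 j=7: A[i]=26<=B[j]=30 take 26, i++
i=8 j=7: A[i]=36>B[j]=30 take 30, j++
i=8 j=8: A[i]=36>B[j]=32 take 32, j++
i=8 j=9: B done, take A[i]=36, i++
i=9 j=9: B done, take A[i]=39, i++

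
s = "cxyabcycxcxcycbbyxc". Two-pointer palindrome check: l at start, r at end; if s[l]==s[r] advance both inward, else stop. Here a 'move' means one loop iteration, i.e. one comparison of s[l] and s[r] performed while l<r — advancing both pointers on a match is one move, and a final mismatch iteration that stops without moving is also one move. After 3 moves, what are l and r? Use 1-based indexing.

[1,19] 'c'=='c' → l++,r--
[2,18] 'x'=='x' → l++,r--
[3,17] 'y'=='y' → l++,r--

l=4, r=16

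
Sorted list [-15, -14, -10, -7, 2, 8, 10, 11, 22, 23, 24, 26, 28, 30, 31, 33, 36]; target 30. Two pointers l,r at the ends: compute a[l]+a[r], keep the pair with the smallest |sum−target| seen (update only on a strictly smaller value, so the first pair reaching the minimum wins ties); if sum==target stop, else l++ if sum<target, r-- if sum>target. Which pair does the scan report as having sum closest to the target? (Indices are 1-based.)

pair (2, 28) with sum 30 (|Δ|=0)

l=1 r=17: -15+36=21 d=9 *, l++
l=2 r=17: -14+36=22 d=8 *, l++
l=3 r=17: -10+36=26 d=4 *, l++
l=4 r=17: -7+36=29 d=1 *, l++
l=5 r=17: 2+36=38 d=8, r--
l=5 r=16: 2+33=35 d=5, r--
l=5 r=15: 2+31=33 d=3, r--
l=5 r=14: 2+30=32 d=2, r--
l=5 r=13: 2+28=30 d=0 *, stop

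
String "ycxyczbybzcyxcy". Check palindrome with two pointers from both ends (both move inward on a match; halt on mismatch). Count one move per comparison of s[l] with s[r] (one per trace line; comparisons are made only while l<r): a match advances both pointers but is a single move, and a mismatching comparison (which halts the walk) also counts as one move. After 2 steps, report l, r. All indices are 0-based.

l=2, r=12

l=0 r=14: 'y'=='y', l++,r--
l=1 r=13: 'c'=='c', l++,r--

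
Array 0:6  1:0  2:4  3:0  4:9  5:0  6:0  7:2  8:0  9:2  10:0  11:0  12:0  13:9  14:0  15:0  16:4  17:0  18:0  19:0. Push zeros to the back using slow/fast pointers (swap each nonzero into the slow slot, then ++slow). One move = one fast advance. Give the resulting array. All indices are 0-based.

(s=0,f=0) a[fast]=6≠0 swap→a[0]=6 → slow++,fast++
(s=1,f=1) a[fast]=0 → fast++
(s=1,f=2) a[fast]=4≠0 swap→a[1]=4 → slow++,fast++
(s=2,f=3) a[fast]=0 → fast++
(s=2,f=4) a[fast]=9≠0 swap→a[2]=9 → slow++,fast++
(s=3,f=5) a[fast]=0 → fast++
(s=3,f=6) a[fast]=0 → fast++
(s=3,f=7) a[fast]=2≠0 swap→a[3]=2 → slow++,fast++
(s=4,f=8) a[fast]=0 → fast++
(s=4,f=9) a[fast]=2≠0 swap→a[4]=2 → slow++,fast++
(s=5,f=10) a[fast]=0 → fast++
(s=5,f=11) a[fast]=0 → fast++
(s=5,f=12) a[fast]=0 → fast++
(s=5,f=13) a[fast]=9≠0 swap→a[5]=9 → slow++,fast++
(s=6,f=14) a[fast]=0 → fast++
(s=6,f=15) a[fast]=0 → fast++
(s=6,f=16) a[fast]=4≠0 swap→a[6]=4 → slow++,fast++
(s=7,f=17) a[fast]=0 → fast++
(s=7,f=18) a[fast]=0 → fast++
(s=7,f=19) a[fast]=0 → fast++

[6, 4, 9, 2, 2, 9, 4, 0, 0, 0, 0, 0, 0, 0, 0, 0, 0, 0, 0, 0]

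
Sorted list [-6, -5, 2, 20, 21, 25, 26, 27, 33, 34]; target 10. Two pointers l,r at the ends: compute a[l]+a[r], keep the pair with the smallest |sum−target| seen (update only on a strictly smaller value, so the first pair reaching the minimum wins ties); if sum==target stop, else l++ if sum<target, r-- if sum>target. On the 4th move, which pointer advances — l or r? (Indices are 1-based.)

[1,10] -6+34=28 d=18 * → r--
[1,9] -6+33=27 d=17 * → r--
[1,8] -6+27=21 d=11 * → r--
[1,7] -6+26=20 d=10 * → r--

r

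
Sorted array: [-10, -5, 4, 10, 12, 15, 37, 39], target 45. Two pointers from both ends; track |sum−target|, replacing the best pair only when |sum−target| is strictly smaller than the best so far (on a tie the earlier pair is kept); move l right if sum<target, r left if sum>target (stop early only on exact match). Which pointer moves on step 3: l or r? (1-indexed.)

l

[1,8] -10+39=29 d=16 * → l++
[2,8] -5+39=34 d=11 * → l++
[3,8] 4+39=43 d=2 * → l++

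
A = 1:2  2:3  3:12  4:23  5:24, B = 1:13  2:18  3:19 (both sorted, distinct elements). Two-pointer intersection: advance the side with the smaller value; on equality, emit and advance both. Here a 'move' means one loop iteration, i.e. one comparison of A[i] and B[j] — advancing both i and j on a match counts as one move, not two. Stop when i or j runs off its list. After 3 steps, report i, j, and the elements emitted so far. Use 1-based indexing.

i=4, j=1, emitted=[]

i=1 j=1: 2<13, i++
i=2 j=1: 3<13, i++
i=3 j=1: 12<13, i++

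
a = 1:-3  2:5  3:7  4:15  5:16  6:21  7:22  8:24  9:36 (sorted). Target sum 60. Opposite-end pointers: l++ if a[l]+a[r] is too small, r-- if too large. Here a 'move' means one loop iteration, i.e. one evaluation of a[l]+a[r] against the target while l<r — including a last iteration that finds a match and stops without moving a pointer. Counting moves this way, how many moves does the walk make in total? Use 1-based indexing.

8 moves

l=1 r=9: -3+36=33 <60, l++
l=2 r=9: 5+36=41 <60, l++
l=3 r=9: 7+36=43 <60, l++
l=4 r=9: 15+36=51 <60, l++
l=5 r=9: 16+36=52 <60, l++
l=6 r=9: 21+36=57 <60, l++
l=7 r=9: 22+36=58 <60, l++
l=8 r=9: 24+36=60, found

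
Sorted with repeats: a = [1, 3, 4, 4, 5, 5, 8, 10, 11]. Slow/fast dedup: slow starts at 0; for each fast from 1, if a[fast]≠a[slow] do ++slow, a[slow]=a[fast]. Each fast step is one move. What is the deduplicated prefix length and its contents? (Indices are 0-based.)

length 7; prefix = [1, 3, 4, 5, 8, 10, 11]

(s=0,f=1) a[fast]=3≠a[slow]=1 write a[1]=3 → slow++,fast++
(s=1,f=2) a[fast]=4≠a[slow]=3 write a[2]=4 → slow++,fast++
(s=2,f=3) a[fast]=4=a[slow] dup → fast++
(s=2,f=4) a[fast]=5≠a[slow]=4 write a[3]=5 → slow++,fast++
(s=3,f=5) a[fast]=5=a[slow] dup → fast++
(s=3,f=6) a[fast]=8≠a[slow]=5 write a[4]=8 → slow++,fast++
(s=4,f=7) a[fast]=10≠a[slow]=8 write a[5]=10 → slow++,fast++
(s=5,f=8) a[fast]=11≠a[slow]=10 write a[6]=11 → slow++,fast++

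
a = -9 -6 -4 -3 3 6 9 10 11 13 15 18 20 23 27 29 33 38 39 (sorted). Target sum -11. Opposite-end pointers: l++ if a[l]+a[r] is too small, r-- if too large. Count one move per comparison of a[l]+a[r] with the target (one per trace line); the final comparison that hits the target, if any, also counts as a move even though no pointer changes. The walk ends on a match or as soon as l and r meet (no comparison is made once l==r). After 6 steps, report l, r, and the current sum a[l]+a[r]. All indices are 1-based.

l=1, r=13, sum=11

l=1 r=19: -9+39=30 >-11, r--
l=1 r=18: -9+38=29 >-11, r--
l=1 r=17: -9+33=24 >-11, r--
l=1 r=16: -9+29=20 >-11, r--
l=1 r=15: -9+27=18 >-11, r--
l=1 r=14: -9+23=14 >-11, r--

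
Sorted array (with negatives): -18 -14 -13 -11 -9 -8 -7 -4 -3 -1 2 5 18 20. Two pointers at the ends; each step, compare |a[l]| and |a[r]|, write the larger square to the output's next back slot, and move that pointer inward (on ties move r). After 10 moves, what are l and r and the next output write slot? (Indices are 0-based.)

[0,13] |-18|<=|20| out[13]=400 → r--
[0,12] |-18|<=|18| out[12]=324 → r--
[0,11] |-18|>|5| out[11]=324 → l++
[1,11] |-14|>|5| out[10]=196 → l++
[2,11] |-13|>|5| out[9]=169 → l++
[3,11] |-11|>|5| out[8]=121 → l++
[4,11] |-9|>|5| out[7]=81 → l++
[5,11] |-8|>|5| out[6]=64 → l++
[6,11] |-7|>|5| out[5]=49 → l++
[7,11] |-4|<=|5| out[4]=25 → r--

l=7, r=10, next write slot=3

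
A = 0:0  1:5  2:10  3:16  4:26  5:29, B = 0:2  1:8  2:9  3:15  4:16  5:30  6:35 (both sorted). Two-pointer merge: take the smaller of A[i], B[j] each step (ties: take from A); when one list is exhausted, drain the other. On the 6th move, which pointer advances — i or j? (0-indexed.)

[i=0,j=0] A[i]=0<=B[j]=2 take 0 → i++
[i=1,j=0] A[i]=5>B[j]=2 take 2 → j++
[i=1,j=1] A[i]=5<=B[j]=8 take 5 → i++
[i=2,j=1] A[i]=10>B[j]=8 take 8 → j++
[i=2,j=2] A[i]=10>B[j]=9 take 9 → j++
[i=2,j=3] A[i]=10<=B[j]=15 take 10 → i++

i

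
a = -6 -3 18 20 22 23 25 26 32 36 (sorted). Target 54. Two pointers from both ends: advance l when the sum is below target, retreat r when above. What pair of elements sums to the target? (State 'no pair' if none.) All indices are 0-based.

(18, 36)

l=0 r=9: -6+36=30 <54, l++
l=1 r=9: -3+36=33 <54, l++
l=2 r=9: 18+36=54, found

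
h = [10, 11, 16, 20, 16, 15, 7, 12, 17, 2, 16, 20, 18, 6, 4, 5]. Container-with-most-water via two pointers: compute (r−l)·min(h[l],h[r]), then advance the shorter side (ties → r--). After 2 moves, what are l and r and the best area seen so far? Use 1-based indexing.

l=1, r=14, best area=75

[1,16] min(10,5)*15=75 best=75 * → r--
[1,15] min(10,4)*14=56 best=75 → r--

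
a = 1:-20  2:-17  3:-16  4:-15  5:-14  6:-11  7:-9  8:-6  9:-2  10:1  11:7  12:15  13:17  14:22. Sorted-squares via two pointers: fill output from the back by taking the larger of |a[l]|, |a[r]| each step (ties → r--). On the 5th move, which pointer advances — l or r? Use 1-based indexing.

l=1 r=14: |-20|<=|22| out[14]=484, r--
l=1 r=13: |-20|>|17| out[13]=400, l++
l=2 r=13: |-17|<=|17| out[12]=289, r--
l=2 r=12: |-17|>|15| out[11]=289, l++
l=3 r=12: |-16|>|15| out[10]=256, l++

l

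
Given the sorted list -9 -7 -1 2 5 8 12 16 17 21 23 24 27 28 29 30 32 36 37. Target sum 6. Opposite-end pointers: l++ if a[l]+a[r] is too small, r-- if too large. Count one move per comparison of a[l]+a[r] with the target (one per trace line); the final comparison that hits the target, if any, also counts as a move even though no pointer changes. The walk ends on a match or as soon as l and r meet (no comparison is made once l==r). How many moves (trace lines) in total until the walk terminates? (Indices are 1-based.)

18 moves

l=1 r=19: -9+37=28 >6, r--
l=1 r=18: -9+36=27 >6, r--
l=1 r=17: -9+32=23 >6, r--
l=1 r=16: -9+30=21 >6, r--
l=1 r=15: -9+29=20 >6, r--
l=1 r=14: -9+28=19 >6, r--
l=1 r=13: -9+27=18 >6, r--
l=1 r=12: -9+24=15 >6, r--
l=1 r=11: -9+23=14 >6, r--
l=1 r=10: -9+21=12 >6, r--
l=1 r=9: -9+17=8 >6, r--
l=1 r=8: -9+16=7 >6, r--
l=1 r=7: -9+12=3 <6, l++
l=2 r=7: -7+12=5 <6, l++
l=3 r=7: -1+12=11 >6, r--
l=3 r=6: -1+8=7 >6, r--
l=3 r=5: -1+5=4 <6, l++
l=4 r=5: 2+5=7 >6, r--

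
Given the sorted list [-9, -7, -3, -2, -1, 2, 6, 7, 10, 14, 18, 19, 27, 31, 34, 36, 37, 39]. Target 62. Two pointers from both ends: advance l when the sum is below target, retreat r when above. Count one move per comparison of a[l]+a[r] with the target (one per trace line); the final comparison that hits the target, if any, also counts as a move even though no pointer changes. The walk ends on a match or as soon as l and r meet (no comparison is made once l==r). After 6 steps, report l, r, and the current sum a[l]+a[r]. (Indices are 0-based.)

l=0 r=17: -9+39=30 <62, l++
l=1 r=17: -7+39=32 <62, l++
l=2 r=17: -3+39=36 <62, l++
l=3 r=17: -2+39=37 <62, l++
l=4 r=17: -1+39=38 <62, l++
l=5 r=17: 2+39=41 <62, l++

l=6, r=17, sum=45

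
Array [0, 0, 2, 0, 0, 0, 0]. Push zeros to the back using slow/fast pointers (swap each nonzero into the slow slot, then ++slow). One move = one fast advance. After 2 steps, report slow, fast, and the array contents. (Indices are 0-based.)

(s=0,f=0) a[fast]=0 → fast++
(s=0,f=1) a[fast]=0 → fast++

slow=0, fast=2, a=[0, 0, 2, 0, 0, 0, 0]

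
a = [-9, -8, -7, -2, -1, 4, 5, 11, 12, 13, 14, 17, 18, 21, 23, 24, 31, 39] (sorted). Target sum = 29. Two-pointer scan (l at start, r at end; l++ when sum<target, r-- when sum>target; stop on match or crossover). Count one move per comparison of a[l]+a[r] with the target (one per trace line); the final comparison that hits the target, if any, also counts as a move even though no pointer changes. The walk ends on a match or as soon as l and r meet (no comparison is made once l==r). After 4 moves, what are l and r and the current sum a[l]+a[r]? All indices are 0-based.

l=3, r=16, sum=29

[0,17] -9+39=30 >29 → r--
[0,16] -9+31=22 <29 → l++
[1,16] -8+31=23 <29 → l++
[2,16] -7+31=24 <29 → l++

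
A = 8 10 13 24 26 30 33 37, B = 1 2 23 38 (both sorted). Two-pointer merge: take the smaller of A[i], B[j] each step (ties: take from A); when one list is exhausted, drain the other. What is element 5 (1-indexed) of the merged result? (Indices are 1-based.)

merged[5] = 13

i=1 j=1: A[i]=8>B[j]=1 take 1, j++
i=1 j=2: A[i]=8>B[j]=2 take 2, j++
i=1 j=3: A[i]=8<=B[j]=23 take 8, i++
i=2 j=3: A[i]=10<=B[j]=23 take 10, i++
i=3 j=3: A[i]=13<=B[j]=23 take 13, i++
i=4 j=3: A[i]=24>B[j]=23 take 23, j++
i=4 j=4: A[i]=24<=B[j]=38 take 24, i++
i=5 j=4: A[i]=26<=B[j]=38 take 26, i++
i=6 j=4: A[i]=30<=B[j]=38 take 30, i++
i=7 j=4: A[i]=33<=B[j]=38 take 33, i++
i=8 j=4: A[i]=37<=B[j]=38 take 37, i++
i=9 j=4: A done, take B[j]=38, j++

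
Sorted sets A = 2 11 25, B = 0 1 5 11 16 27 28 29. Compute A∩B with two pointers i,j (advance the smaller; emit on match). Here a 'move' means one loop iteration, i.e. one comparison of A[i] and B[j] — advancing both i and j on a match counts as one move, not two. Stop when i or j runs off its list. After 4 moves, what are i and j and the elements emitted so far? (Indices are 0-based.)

i=0 j=0: 2>0, j++
i=0 j=1: 2>1, j++
i=0 j=2: 2<5, i++
i=1 j=2: 11>5, j++

i=1, j=3, emitted=[]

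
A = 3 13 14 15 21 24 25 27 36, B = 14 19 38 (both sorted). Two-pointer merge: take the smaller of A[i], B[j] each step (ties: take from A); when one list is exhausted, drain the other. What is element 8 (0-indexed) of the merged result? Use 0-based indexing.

[i=0,j=0] A[i]=3<=B[j]=14 take 3 → i++
[i=1,j=0] A[i]=13<=B[j]=14 take 13 → i++
[i=2,j=0] A[i]=14<=B[j]=14 take 14 → i++
[i=3,j=0] A[i]=15>B[j]=14 take 14 → j++
[i=3,j=1] A[i]=15<=B[j]=19 take 15 → i++
[i=4,j=1] A[i]=21>B[j]=19 take 19 → j++
[i=4,j=2] A[i]=21<=B[j]=38 take 21 → i++
[i=5,j=2] A[i]=24<=B[j]=38 take 24 → i++
[i=6,j=2] A[i]=25<=B[j]=38 take 25 → i++
[i=7,j=2] A[i]=27<=B[j]=38 take 27 → i++
[i=8,j=2] A[i]=36<=B[j]=38 take 36 → i++
[i=9,j=2] A done, take B[j]=38 → j++

merged[8] = 25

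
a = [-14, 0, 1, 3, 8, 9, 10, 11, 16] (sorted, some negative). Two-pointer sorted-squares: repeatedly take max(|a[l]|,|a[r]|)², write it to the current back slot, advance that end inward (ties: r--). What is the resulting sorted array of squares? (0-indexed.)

[0, 1, 9, 64, 81, 100, 121, 196, 256]

l=0 r=8: |-14|<=|16| out[8]=256, r--
l=0 r=7: |-14|>|11| out[7]=196, l++
l=1 r=7: |0|<=|11| out[6]=121, r--
l=1 r=6: |0|<=|10| out[5]=100, r--
l=1 r=5: |0|<=|9| out[4]=81, r--
l=1 r=4: |0|<=|8| out[3]=64, r--
l=1 r=3: |0|<=|3| out[2]=9, r--
l=1 r=2: |0|<=|1| out[1]=1, r--
l=1 r=1: |0|<=|0| out[0]=0, r--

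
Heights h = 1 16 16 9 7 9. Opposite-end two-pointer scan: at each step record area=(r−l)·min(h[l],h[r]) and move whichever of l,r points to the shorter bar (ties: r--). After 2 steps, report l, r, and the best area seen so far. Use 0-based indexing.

l=0 r=5: min(1,9)*5=5 best=5 *, l++
l=1 r=5: min(16,9)*4=36 best=36 *, r--

l=1, r=4, best area=36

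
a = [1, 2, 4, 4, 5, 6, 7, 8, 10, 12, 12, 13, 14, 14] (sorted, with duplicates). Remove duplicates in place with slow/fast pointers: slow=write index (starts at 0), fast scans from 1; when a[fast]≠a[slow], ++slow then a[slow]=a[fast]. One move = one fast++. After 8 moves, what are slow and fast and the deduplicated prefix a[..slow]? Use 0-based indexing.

slow=0 fast=1: a[fast]=2≠a[slow]=1 write a[1]=2, slow++,fast++
slow=1 fast=2: a[fast]=4≠a[slow]=2 write a[2]=4, slow++,fast++
slow=2 fast=3: a[fast]=4=a[slow] dup, fast++
slow=2 fast=4: a[fast]=5≠a[slow]=4 write a[3]=5, slow++,fast++
slow=3 fast=5: a[fast]=6≠a[slow]=5 write a[4]=6, slow++,fast++
slow=4 fast=6: a[fast]=7≠a[slow]=6 write a[5]=7, slow++,fast++
slow=5 fast=7: a[fast]=8≠a[slow]=7 write a[6]=8, slow++,fast++
slow=6 fast=8: a[fast]=10≠a[slow]=8 write a[7]=10, slow++,fast++

slow=7, fast=9, prefix=[1, 2, 4, 5, 6, 7, 8, 10]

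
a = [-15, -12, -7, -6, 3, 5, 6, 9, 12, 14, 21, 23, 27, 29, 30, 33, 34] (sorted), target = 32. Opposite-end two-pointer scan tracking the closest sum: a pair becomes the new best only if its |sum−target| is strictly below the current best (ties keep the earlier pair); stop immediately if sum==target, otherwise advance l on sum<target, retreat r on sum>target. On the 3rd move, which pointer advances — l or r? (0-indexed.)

l

[0,16] -15+34=19 d=13 * → l++
[1,16] -12+34=22 d=10 * → l++
[2,16] -7+34=27 d=5 * → l++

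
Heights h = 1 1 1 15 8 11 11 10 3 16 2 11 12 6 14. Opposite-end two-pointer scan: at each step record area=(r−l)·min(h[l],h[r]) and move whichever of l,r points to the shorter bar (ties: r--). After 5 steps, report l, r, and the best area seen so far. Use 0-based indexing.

[0,14] min(1,14)*14=14 best=14 * → l++
[1,14] min(1,14)*13=13 best=14 → l++
[2,14] min(1,14)*12=12 best=14 → l++
[3,14] min(15,14)*11=154 best=154 * → r--
[3,13] min(15,6)*10=60 best=154 → r--

l=3, r=12, best area=154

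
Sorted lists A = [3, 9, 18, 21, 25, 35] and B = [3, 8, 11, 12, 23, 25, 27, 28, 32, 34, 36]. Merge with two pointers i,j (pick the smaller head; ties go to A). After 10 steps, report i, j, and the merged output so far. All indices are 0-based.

i=5, j=5, merged so far=[3, 3, 8, 9, 11, 12, 18, 21, 23, 25]

[i=0,j=0] A[i]=3<=B[j]=3 take 3 → i++
[i=1,j=0] A[i]=9>B[j]=3 take 3 → j++
[i=1,j=1] A[i]=9>B[j]=8 take 8 → j++
[i=1,j=2] A[i]=9<=B[j]=11 take 9 → i++
[i=2,j=2] A[i]=18>B[j]=11 take 11 → j++
[i=2,j=3] A[i]=18>B[j]=12 take 12 → j++
[i=2,j=4] A[i]=18<=B[j]=23 take 18 → i++
[i=3,j=4] A[i]=21<=B[j]=23 take 21 → i++
[i=4,j=4] A[i]=25>B[j]=23 take 23 → j++
[i=4,j=5] A[i]=25<=B[j]=25 take 25 → i++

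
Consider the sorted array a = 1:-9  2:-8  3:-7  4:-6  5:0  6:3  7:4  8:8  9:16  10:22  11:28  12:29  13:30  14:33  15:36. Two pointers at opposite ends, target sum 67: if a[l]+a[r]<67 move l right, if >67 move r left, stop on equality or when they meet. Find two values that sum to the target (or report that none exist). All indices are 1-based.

l=1 r=15: -9+36=27 <67, l++
l=2 r=15: -8+36=28 <67, l++
l=3 r=15: -7+36=29 <67, l++
l=4 r=15: -6+36=30 <67, l++
l=5 r=15: 0+36=36 <67, l++
l=6 r=15: 3+36=39 <67, l++
l=7 r=15: 4+36=40 <67, l++
l=8 r=15: 8+36=44 <67, l++
l=9 r=15: 16+36=52 <67, l++
l=10 r=15: 22+36=58 <67, l++
l=11 r=15: 28+36=64 <67, l++
l=12 r=15: 29+36=65 <67, l++
l=13 r=15: 30+36=66 <67, l++
l=14 r=15: 33+36=69 >67, r--

no pair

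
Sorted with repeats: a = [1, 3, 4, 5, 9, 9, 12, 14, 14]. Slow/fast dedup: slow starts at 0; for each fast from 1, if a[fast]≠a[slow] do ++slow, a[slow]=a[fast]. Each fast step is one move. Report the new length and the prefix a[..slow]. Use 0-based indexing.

length 7; prefix = [1, 3, 4, 5, 9, 12, 14]

(s=0,f=1) a[fast]=3≠a[slow]=1 write a[1]=3 → slow++,fast++
(s=1,f=2) a[fast]=4≠a[slow]=3 write a[2]=4 → slow++,fast++
(s=2,f=3) a[fast]=5≠a[slow]=4 write a[3]=5 → slow++,fast++
(s=3,f=4) a[fast]=9≠a[slow]=5 write a[4]=9 → slow++,fast++
(s=4,f=5) a[fast]=9=a[slow] dup → fast++
(s=4,f=6) a[fast]=12≠a[slow]=9 write a[5]=12 → slow++,fast++
(s=5,f=7) a[fast]=14≠a[slow]=12 write a[6]=14 → slow++,fast++
(s=6,f=8) a[fast]=14=a[slow] dup → fast++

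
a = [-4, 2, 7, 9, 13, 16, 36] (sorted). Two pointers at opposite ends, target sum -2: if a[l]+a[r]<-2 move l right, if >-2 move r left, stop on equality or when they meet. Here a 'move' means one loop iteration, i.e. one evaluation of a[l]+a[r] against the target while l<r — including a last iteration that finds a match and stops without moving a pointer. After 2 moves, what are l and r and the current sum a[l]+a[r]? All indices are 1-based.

l=1, r=5, sum=9

[1,7] -4+36=32 >-2 → r--
[1,6] -4+16=12 >-2 → r--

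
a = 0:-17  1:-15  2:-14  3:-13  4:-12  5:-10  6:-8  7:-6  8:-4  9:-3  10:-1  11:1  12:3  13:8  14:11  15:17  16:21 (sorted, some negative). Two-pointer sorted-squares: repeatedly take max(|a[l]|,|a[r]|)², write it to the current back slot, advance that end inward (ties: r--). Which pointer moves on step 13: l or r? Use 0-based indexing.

[0,16] |-17|<=|21| out[16]=441 → r--
[0,15] |-17|<=|17| out[15]=289 → r--
[0,14] |-17|>|11| out[14]=289 → l++
[1,14] |-15|>|11| out[13]=225 → l++
[2,14] |-14|>|11| out[12]=196 → l++
[3,14] |-13|>|11| out[11]=169 → l++
[4,14] |-12|>|11| out[10]=144 → l++
[5,14] |-10|<=|11| out[9]=121 → r--
[5,13] |-10|>|8| out[8]=100 → l++
[6,13] |-8|<=|8| out[7]=64 → r--
[6,12] |-8|>|3| out[6]=64 → l++
[7,12] |-6|>|3| out[5]=36 → l++
[8,12] |-4|>|3| out[4]=16 → l++

l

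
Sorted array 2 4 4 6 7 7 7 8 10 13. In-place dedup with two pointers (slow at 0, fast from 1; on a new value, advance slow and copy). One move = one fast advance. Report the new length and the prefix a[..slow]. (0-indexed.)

(s=0,f=1) a[fast]=4≠a[slow]=2 write a[1]=4 → slow++,fast++
(s=1,f=2) a[fast]=4=a[slow] dup → fast++
(s=1,f=3) a[fast]=6≠a[slow]=4 write a[2]=6 → slow++,fast++
(s=2,f=4) a[fast]=7≠a[slow]=6 write a[3]=7 → slow++,fast++
(s=3,f=5) a[fast]=7=a[slow] dup → fast++
(s=3,f=6) a[fast]=7=a[slow] dup → fast++
(s=3,f=7) a[fast]=8≠a[slow]=7 write a[4]=8 → slow++,fast++
(s=4,f=8) a[fast]=10≠a[slow]=8 write a[5]=10 → slow++,fast++
(s=5,f=9) a[fast]=13≠a[slow]=10 write a[6]=13 → slow++,fast++

length 7; prefix = [2, 4, 6, 7, 8, 10, 13]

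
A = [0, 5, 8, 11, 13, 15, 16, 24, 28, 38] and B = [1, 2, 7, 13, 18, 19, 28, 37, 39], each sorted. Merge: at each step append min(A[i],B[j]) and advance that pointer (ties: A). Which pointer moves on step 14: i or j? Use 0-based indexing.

i

[i=0,j=0] A[i]=0<=B[j]=1 take 0 → i++
[i=1,j=0] A[i]=5>B[j]=1 take 1 → j++
[i=1,j=1] A[i]=5>B[j]=2 take 2 → j++
[i=1,j=2] A[i]=5<=B[j]=7 take 5 → i++
[i=2,j=2] A[i]=8>B[j]=7 take 7 → j++
[i=2,j=3] A[i]=8<=B[j]=13 take 8 → i++
[i=3,j=3] A[i]=11<=B[j]=13 take 11 → i++
[i=4,j=3] A[i]=13<=B[j]=13 take 13 → i++
[i=5,j=3] A[i]=15>B[j]=13 take 13 → j++
[i=5,j=4] A[i]=15<=B[j]=18 take 15 → i++
[i=6,j=4] A[i]=16<=B[j]=18 take 16 → i++
[i=7,j=4] A[i]=24>B[j]=18 take 18 → j++
[i=7,j=5] A[i]=24>B[j]=19 take 19 → j++
[i=7,j=6] A[i]=24<=B[j]=28 take 24 → i++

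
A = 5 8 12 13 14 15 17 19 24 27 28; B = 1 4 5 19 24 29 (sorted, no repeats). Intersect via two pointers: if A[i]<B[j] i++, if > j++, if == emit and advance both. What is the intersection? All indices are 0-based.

[i=0,j=0] 5>1 → j++
[i=0,j=1] 5>4 → j++
[i=0,j=2] 5==5 emit → i++,j++
[i=1,j=3] 8<19 → i++
[i=2,j=3] 12<19 → i++
[i=3,j=3] 13<19 → i++
[i=4,j=3] 14<19 → i++
[i=5,j=3] 15<19 → i++
[i=6,j=3] 17<19 → i++
[i=7,j=3] 19==19 emit → i++,j++
[i=8,j=4] 24==24 emit → i++,j++
[i=9,j=5] 27<29 → i++
[i=10,j=5] 28<29 → i++

intersection = [5, 19, 24]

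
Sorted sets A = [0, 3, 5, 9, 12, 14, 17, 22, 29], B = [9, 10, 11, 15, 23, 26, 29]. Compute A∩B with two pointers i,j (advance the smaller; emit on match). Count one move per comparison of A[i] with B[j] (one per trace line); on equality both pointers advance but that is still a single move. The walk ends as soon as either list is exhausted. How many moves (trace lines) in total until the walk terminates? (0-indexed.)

14 moves

[i=0,j=0] 0<9 → i++
[i=1,j=0] 3<9 → i++
[i=2,j=0] 5<9 → i++
[i=3,j=0] 9==9 emit → i++,j++
[i=4,j=1] 12>10 → j++
[i=4,j=2] 12>11 → j++
[i=4,j=3] 12<15 → i++
[i=5,j=3] 14<15 → i++
[i=6,j=3] 17>15 → j++
[i=6,j=4] 17<23 → i++
[i=7,j=4] 22<23 → i++
[i=8,j=4] 29>23 → j++
[i=8,j=5] 29>26 → j++
[i=8,j=6] 29==29 emit → i++,j++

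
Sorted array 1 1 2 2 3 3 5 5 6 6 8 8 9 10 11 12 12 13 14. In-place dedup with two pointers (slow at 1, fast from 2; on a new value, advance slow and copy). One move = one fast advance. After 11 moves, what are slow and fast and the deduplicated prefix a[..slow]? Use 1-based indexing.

slow=1 fast=2: a[fast]=1=a[slow] dup, fast++
slow=1 fast=3: a[fast]=2≠a[slow]=1 write a[2]=2, slow++,fast++
slow=2 fast=4: a[fast]=2=a[slow] dup, fast++
slow=2 fast=5: a[fast]=3≠a[slow]=2 write a[3]=3, slow++,fast++
slow=3 fast=6: a[fast]=3=a[slow] dup, fast++
slow=3 fast=7: a[fast]=5≠a[slow]=3 write a[4]=5, slow++,fast++
slow=4 fast=8: a[fast]=5=a[slow] dup, fast++
slow=4 fast=9: a[fast]=6≠a[slow]=5 write a[5]=6, slow++,fast++
slow=5 fast=10: a[fast]=6=a[slow] dup, fast++
slow=5 fast=11: a[fast]=8≠a[slow]=6 write a[6]=8, slow++,fast++
slow=6 fast=12: a[fast]=8=a[slow] dup, fast++

slow=6, fast=13, prefix=[1, 2, 3, 5, 6, 8]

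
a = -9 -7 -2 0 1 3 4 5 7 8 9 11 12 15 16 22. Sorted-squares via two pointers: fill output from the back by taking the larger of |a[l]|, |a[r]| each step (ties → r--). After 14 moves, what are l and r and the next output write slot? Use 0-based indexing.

l=3, r=4, next write slot=1

l=0 r=15: |-9|<=|22| out[15]=484, r--
l=0 r=14: |-9|<=|16| out[14]=256, r--
l=0 r=13: |-9|<=|15| out[13]=225, r--
l=0 r=12: |-9|<=|12| out[12]=144, r--
l=0 r=11: |-9|<=|11| out[11]=121, r--
l=0 r=10: |-9|<=|9| out[10]=81, r--
l=0 r=9: |-9|>|8| out[9]=81, l++
l=1 r=9: |-7|<=|8| out[8]=64, r--
l=1 r=8: |-7|<=|7| out[7]=49, r--
l=1 r=7: |-7|>|5| out[6]=49, l++
l=2 r=7: |-2|<=|5| out[5]=25, r--
l=2 r=6: |-2|<=|4| out[4]=16, r--
l=2 r=5: |-2|<=|3| out[3]=9, r--
l=2 r=4: |-2|>|1| out[2]=4, l++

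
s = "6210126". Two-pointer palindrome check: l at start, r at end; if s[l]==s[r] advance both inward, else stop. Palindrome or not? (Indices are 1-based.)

l=1 r=7: '6'=='6', l++,r--
l=2 r=6: '2'=='2', l++,r--
l=3 r=5: '1'=='1', l++,r--

palindrome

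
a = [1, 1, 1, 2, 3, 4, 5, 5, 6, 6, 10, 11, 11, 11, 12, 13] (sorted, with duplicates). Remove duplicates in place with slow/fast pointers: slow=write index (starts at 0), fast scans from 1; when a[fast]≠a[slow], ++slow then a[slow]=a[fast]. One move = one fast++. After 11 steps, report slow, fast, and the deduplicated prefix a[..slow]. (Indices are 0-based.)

slow=0 fast=1: a[fast]=1=a[slow] dup, fast++
slow=0 fast=2: a[fast]=1=a[slow] dup, fast++
slow=0 fast=3: a[fast]=2≠a[slow]=1 write a[1]=2, slow++,fast++
slow=1 fast=4: a[fast]=3≠a[slow]=2 write a[2]=3, slow++,fast++
slow=2 fast=5: a[fast]=4≠a[slow]=3 write a[3]=4, slow++,fast++
slow=3 fast=6: a[fast]=5≠a[slow]=4 write a[4]=5, slow++,fast++
slow=4 fast=7: a[fast]=5=a[slow] dup, fast++
slow=4 fast=8: a[fast]=6≠a[slow]=5 write a[5]=6, slow++,fast++
slow=5 fast=9: a[fast]=6=a[slow] dup, fast++
slow=5 fast=10: a[fast]=10≠a[slow]=6 write a[6]=10, slow++,fast++
slow=6 fast=11: a[fast]=11≠a[slow]=10 write a[7]=11, slow++,fast++

slow=7, fast=12, prefix=[1, 2, 3, 4, 5, 6, 10, 11]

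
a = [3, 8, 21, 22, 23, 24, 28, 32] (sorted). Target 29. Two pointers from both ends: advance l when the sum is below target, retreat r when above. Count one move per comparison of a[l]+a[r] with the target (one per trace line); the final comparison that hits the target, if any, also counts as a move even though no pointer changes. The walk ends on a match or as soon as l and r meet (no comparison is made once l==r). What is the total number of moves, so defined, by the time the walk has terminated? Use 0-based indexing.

[0,7] 3+32=35 >29 → r--
[0,6] 3+28=31 >29 → r--
[0,5] 3+24=27 <29 → l++
[1,5] 8+24=32 >29 → r--
[1,4] 8+23=31 >29 → r--
[1,3] 8+22=30 >29 → r--
[1,2] 8+21=29 → found

7 moves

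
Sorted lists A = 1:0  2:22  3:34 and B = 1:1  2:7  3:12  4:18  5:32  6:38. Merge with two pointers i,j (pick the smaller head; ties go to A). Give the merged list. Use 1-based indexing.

[i=1,j=1] A[i]=0<=B[j]=1 take 0 → i++
[i=2,j=1] A[i]=22>B[j]=1 take 1 → j++
[i=2,j=2] A[i]=22>B[j]=7 take 7 → j++
[i=2,j=3] A[i]=22>B[j]=12 take 12 → j++
[i=2,j=4] A[i]=22>B[j]=18 take 18 → j++
[i=2,j=5] A[i]=22<=B[j]=32 take 22 → i++
[i=3,j=5] A[i]=34>B[j]=32 take 32 → j++
[i=3,j=6] A[i]=34<=B[j]=38 take 34 → i++
[i=4,j=6] A done, take B[j]=38 → j++

[0, 1, 7, 12, 18, 22, 32, 34, 38]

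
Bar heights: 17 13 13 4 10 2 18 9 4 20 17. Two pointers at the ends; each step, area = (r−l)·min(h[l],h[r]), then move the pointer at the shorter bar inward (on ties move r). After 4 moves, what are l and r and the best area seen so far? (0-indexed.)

[0,10] min(17,17)*10=170 best=170 * → r--
[0,9] min(17,20)*9=153 best=170 → l++
[1,9] min(13,20)*8=104 best=170 → l++
[2,9] min(13,20)*7=91 best=170 → l++

l=3, r=9, best area=170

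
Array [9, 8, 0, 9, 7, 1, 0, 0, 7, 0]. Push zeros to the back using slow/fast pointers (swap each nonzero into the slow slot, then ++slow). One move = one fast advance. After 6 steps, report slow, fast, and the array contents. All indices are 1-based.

(s=1,f=1) a[fast]=9≠0 swap→a[1]=9 → slow++,fast++
(s=2,f=2) a[fast]=8≠0 swap→a[2]=8 → slow++,fast++
(s=3,f=3) a[fast]=0 → fast++
(s=3,f=4) a[fast]=9≠0 swap→a[3]=9 → slow++,fast++
(s=4,f=5) a[fast]=7≠0 swap→a[4]=7 → slow++,fast++
(s=5,f=6) a[fast]=1≠0 swap→a[5]=1 → slow++,fast++

slow=6, fast=7, a=[9, 8, 9, 7, 1, 0, 0, 0, 7, 0]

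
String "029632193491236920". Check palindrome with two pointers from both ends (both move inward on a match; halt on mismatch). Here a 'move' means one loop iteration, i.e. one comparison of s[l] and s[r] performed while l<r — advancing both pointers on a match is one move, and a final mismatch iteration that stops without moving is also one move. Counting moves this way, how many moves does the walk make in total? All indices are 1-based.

l=1 r=18: '0'=='0', l++,r--
l=2 r=17: '2'=='2', l++,r--
l=3 r=16: '9'=='9', l++,r--
l=4 r=15: '6'=='6', l++,r--
l=5 r=14: '3'=='3', l++,r--
l=6 r=13: '2'=='2', l++,r--
l=7 r=12: '1'=='1', l++,r--
l=8 r=11: '9'=='9', l++,r--
l=9 r=10: '3'!='4', stop

9 moves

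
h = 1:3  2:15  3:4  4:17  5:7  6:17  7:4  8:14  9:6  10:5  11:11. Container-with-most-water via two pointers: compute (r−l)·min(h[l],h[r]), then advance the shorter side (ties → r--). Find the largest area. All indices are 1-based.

max area = 99

[1,11] min(3,11)*10=30 best=30 * → l++
[2,11] min(15,11)*9=99 best=99 * → r--
[2,10] min(15,5)*8=40 best=99 → r--
[2,9] min(15,6)*7=42 best=99 → r--
[2,8] min(15,14)*6=84 best=99 → r--
[2,7] min(15,4)*5=20 best=99 → r--
[2,6] min(15,17)*4=60 best=99 → l++
[3,6] min(4,17)*3=12 best=99 → l++
[4,6] min(17,17)*2=34 best=99 → r--
[4,5] min(17,7)*1=7 best=99 → r--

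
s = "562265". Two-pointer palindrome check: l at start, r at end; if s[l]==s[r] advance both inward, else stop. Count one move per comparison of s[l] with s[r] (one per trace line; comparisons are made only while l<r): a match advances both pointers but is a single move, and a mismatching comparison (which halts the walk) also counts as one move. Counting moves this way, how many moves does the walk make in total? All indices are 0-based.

3 moves

l=0 r=5: '5'=='5', l++,r--
l=1 r=4: '6'=='6', l++,r--
l=2 r=3: '2'=='2', l++,r--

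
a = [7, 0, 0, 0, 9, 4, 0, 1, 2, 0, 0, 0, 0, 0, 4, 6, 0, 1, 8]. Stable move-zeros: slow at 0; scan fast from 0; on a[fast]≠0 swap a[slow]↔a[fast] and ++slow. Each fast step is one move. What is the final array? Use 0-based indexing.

[7, 9, 4, 1, 2, 4, 6, 1, 8, 0, 0, 0, 0, 0, 0, 0, 0, 0, 0]

slow=0 fast=0: a[fast]=7≠0 swap→a[0]=7, slow++,fast++
slow=1 fast=1: a[fast]=0, fast++
slow=1 fast=2: a[fast]=0, fast++
slow=1 fast=3: a[fast]=0, fast++
slow=1 fast=4: a[fast]=9≠0 swap→a[1]=9, slow++,fast++
slow=2 fast=5: a[fast]=4≠0 swap→a[2]=4, slow++,fast++
slow=3 fast=6: a[fast]=0, fast++
slow=3 fast=7: a[fast]=1≠0 swap→a[3]=1, slow++,fast++
slow=4 fast=8: a[fast]=2≠0 swap→a[4]=2, slow++,fast++
slow=5 fast=9: a[fast]=0, fast++
slow=5 fast=10: a[fast]=0, fast++
slow=5 fast=11: a[fast]=0, fast++
slow=5 fast=12: a[fast]=0, fast++
slow=5 fast=13: a[fast]=0, fast++
slow=5 fast=14: a[fast]=4≠0 swap→a[5]=4, slow++,fast++
slow=6 fast=15: a[fast]=6≠0 swap→a[6]=6, slow++,fast++
slow=7 fast=16: a[fast]=0, fast++
slow=7 fast=17: a[fast]=1≠0 swap→a[7]=1, slow++,fast++
slow=8 fast=18: a[fast]=8≠0 swap→a[8]=8, slow++,fast++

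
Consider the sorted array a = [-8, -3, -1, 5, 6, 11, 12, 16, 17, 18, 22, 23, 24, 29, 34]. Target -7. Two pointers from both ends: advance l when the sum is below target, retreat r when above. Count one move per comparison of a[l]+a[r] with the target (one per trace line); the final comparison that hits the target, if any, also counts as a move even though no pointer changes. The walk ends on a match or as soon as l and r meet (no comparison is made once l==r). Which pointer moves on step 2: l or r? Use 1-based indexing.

r

[1,15] -8+34=26 >-7 → r--
[1,14] -8+29=21 >-7 → r--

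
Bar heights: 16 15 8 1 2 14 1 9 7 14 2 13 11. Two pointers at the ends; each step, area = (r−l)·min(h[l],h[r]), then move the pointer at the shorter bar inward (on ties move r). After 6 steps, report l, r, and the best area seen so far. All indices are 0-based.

l=0, r=6, best area=143

l=0 r=12: min(16,11)*12=132 best=132 *, r--
l=0 r=11: min(16,13)*11=143 best=143 *, r--
l=0 r=10: min(16,2)*10=20 best=143, r--
l=0 r=9: min(16,14)*9=126 best=143, r--
l=0 r=8: min(16,7)*8=56 best=143, r--
l=0 r=7: min(16,9)*7=63 best=143, r--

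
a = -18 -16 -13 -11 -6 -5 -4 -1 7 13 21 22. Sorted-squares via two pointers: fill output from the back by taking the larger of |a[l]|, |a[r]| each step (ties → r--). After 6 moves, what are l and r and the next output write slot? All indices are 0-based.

[0,11] |-18|<=|22| out[11]=484 → r--
[0,10] |-18|<=|21| out[10]=441 → r--
[0,9] |-18|>|13| out[9]=324 → l++
[1,9] |-16|>|13| out[8]=256 → l++
[2,9] |-13|<=|13| out[7]=169 → r--
[2,8] |-13|>|7| out[6]=169 → l++

l=3, r=8, next write slot=5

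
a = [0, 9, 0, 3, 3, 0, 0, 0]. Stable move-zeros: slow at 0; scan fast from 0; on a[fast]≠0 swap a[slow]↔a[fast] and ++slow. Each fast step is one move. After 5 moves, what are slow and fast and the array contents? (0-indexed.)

slow=0 fast=0: a[fast]=0, fast++
slow=0 fast=1: a[fast]=9≠0 swap→a[0]=9, slow++,fast++
slow=1 fast=2: a[fast]=0, fast++
slow=1 fast=3: a[fast]=3≠0 swap→a[1]=3, slow++,fast++
slow=2 fast=4: a[fast]=3≠0 swap→a[2]=3, slow++,fast++

slow=3, fast=5, a=[9, 3, 3, 0, 0, 0, 0, 0]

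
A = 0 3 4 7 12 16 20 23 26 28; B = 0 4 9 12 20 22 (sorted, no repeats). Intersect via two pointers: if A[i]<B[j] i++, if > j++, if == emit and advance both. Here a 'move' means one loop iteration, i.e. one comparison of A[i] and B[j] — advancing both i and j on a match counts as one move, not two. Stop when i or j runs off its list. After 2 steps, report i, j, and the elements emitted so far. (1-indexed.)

i=3, j=2, emitted=[0]

[i=1,j=1] 0==0 emit → i++,j++
[i=2,j=2] 3<4 → i++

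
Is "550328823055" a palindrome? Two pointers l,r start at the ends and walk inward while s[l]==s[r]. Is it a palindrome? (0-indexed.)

palindrome

[0,11] '5'=='5' → l++,r--
[1,10] '5'=='5' → l++,r--
[2,9] '0'=='0' → l++,r--
[3,8] '3'=='3' → l++,r--
[4,7] '2'=='2' → l++,r--
[5,6] '8'=='8' → l++,r--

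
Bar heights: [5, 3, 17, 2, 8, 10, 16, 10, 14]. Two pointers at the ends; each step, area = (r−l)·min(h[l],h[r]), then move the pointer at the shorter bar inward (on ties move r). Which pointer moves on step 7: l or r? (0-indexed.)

r

[0,8] min(5,14)*8=40 best=40 * → l++
[1,8] min(3,14)*7=21 best=40 → l++
[2,8] min(17,14)*6=84 best=84 * → r--
[2,7] min(17,10)*5=50 best=84 → r--
[2,6] min(17,16)*4=64 best=84 → r--
[2,5] min(17,10)*3=30 best=84 → r--
[2,4] min(17,8)*2=16 best=84 → r--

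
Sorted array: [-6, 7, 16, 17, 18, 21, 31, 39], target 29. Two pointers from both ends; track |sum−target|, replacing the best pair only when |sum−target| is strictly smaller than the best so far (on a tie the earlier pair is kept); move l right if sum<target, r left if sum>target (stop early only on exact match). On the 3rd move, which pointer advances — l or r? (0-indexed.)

[0,7] -6+39=33 d=4 * → r--
[0,6] -6+31=25 d=4 → l++
[1,6] 7+31=38 d=9 → r--

r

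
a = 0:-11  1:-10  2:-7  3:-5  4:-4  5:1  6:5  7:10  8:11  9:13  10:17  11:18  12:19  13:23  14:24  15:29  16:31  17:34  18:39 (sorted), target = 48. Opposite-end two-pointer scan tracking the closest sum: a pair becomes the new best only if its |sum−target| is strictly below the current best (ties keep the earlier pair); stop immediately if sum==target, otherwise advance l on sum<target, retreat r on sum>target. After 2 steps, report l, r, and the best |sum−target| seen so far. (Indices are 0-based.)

l=0 r=18: -11+39=28 d=20 *, l++
l=1 r=18: -10+39=29 d=19 *, l++

l=2, r=18, best |Δ|=19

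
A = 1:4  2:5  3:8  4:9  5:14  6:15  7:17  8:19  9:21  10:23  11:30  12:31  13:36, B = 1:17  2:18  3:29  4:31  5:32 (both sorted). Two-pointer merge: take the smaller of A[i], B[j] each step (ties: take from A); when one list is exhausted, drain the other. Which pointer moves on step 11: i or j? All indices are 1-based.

i

i=1 j=1: A[i]=4<=B[j]=17 take 4, i++
i=2 j=1: A[i]=5<=B[j]=17 take 5, i++
i=3 j=1: A[i]=8<=B[j]=17 take 8, i++
i=4 j=1: A[i]=9<=B[j]=17 take 9, i++
i=5 j=1: A[i]=14<=B[j]=17 take 14, i++
i=6 j=1: A[i]=15<=B[j]=17 take 15, i++
i=7 j=1: A[i]=17<=B[j]=17 take 17, i++
i=8 j=1: A[i]=19>B[j]=17 take 17, j++
i=8 j=2: A[i]=19>B[j]=18 take 18, j++
i=8 j=3: A[i]=19<=B[j]=29 take 19, i++
i=9 j=3: A[i]=21<=B[j]=29 take 21, i++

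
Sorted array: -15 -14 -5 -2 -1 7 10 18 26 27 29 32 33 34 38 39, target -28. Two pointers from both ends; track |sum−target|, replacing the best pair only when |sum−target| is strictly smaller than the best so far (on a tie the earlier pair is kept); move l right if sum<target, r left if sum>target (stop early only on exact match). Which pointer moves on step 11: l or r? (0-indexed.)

r

l=0 r=15: -15+39=24 d=52 *, r--
l=0 r=14: -15+38=23 d=51 *, r--
l=0 r=13: -15+34=19 d=47 *, r--
l=0 r=12: -15+33=18 d=46 *, r--
l=0 r=11: -15+32=17 d=45 *, r--
l=0 r=10: -15+29=14 d=42 *, r--
l=0 r=9: -15+27=12 d=40 *, r--
l=0 r=8: -15+26=11 d=39 *, r--
l=0 r=7: -15+18=3 d=31 *, r--
l=0 r=6: -15+10=-5 d=23 *, r--
l=0 r=5: -15+7=-8 d=20 *, r--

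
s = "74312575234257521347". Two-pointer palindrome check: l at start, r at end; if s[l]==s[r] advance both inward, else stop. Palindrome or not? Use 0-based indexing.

[0,19] '7'=='7' → l++,r--
[1,18] '4'=='4' → l++,r--
[2,17] '3'=='3' → l++,r--
[3,16] '1'=='1' → l++,r--
[4,15] '2'=='2' → l++,r--
[5,14] '5'=='5' → l++,r--
[6,13] '7'=='7' → l++,r--
[7,12] '5'=='5' → l++,r--
[8,11] '2'=='2' → l++,r--
[9,10] '3'!='4' → stop

not a palindrome (mismatch at 9,10)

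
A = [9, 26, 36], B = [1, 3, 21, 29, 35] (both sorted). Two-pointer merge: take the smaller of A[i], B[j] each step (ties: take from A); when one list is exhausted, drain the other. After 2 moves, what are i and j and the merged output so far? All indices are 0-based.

[i=0,j=0] A[i]=9>B[j]=1 take 1 → j++
[i=0,j=1] A[i]=9>B[j]=3 take 3 → j++

i=0, j=2, merged so far=[1, 3]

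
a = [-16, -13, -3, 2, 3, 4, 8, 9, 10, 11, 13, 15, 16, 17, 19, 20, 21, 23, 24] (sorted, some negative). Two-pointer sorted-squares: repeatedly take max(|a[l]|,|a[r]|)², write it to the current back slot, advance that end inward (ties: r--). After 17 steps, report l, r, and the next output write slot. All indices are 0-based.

l=2, r=3, next write slot=1

l=0 r=18: |-16|<=|24| out[18]=576, r--
l=0 r=17: |-16|<=|23| out[17]=529, r--
l=0 r=16: |-16|<=|21| out[16]=441, r--
l=0 r=15: |-16|<=|20| out[15]=400, r--
l=0 r=14: |-16|<=|19| out[14]=361, r--
l=0 r=13: |-16|<=|17| out[13]=289, r--
l=0 r=12: |-16|<=|16| out[12]=256, r--
l=0 r=11: |-16|>|15| out[11]=256, l++
l=1 r=11: |-13|<=|15| out[10]=225, r--
l=1 r=10: |-13|<=|13| out[9]=169, r--
l=1 r=9: |-13|>|11| out[8]=169, l++
l=2 r=9: |-3|<=|11| out[7]=121, r--
l=2 r=8: |-3|<=|10| out[6]=100, r--
l=2 r=7: |-3|<=|9| out[5]=81, r--
l=2 r=6: |-3|<=|8| out[4]=64, r--
l=2 r=5: |-3|<=|4| out[3]=16, r--
l=2 r=4: |-3|<=|3| out[2]=9, r--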